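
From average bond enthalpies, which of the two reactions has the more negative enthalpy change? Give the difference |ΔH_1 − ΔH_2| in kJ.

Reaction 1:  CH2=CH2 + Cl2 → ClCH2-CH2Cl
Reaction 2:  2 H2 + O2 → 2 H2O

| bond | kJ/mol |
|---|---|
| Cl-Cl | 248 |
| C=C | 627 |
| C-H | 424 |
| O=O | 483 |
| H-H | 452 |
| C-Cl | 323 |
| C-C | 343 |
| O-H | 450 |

Reaction 2, by 299 kJ

Reaction 1:
  Bonds broken (reactants):
    C-H: 4 × 424 = 1696
    C=C: 1 × 627 = 627
    Cl-Cl: 1 × 248 = 248
    Σ(broken) = 2571 kJ
  Bonds formed (products):
    C-C: 1 × 343 = 343
    C-Cl: 2 × 323 = 646
    C-H: 4 × 424 = 1696
    Σ(formed) = 2685 kJ
  ΔH_1 = 2571 − 2685 = −114 kJ
Reaction 2:
  Bonds broken (reactants):
    H-H: 2 × 452 = 904
    O=O: 1 × 483 = 483
    Σ(broken) = 1387 kJ
  Bonds formed (products):
    O-H: 4 × 450 = 1800
    Σ(formed) = 1800 kJ
  ΔH_2 = 1387 − 1800 = −413 kJ
ΔH_1 − ΔH_2 = +299 kJ, so reaction 2 has the more negative ΔH; |ΔH_1 − ΔH_2| = 299 kJ.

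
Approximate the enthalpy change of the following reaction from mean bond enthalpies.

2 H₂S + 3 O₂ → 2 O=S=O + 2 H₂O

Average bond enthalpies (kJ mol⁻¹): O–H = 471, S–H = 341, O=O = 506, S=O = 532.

Bonds broken (reactants):
  O=O: 3 × 506 = 1518
  S–H: 4 × 341 = 1364
  Σ(broken) = 2882 kJ
Bonds formed (products):
  O–H: 4 × 471 = 1884
  S=O: 4 × 532 = 2128
  Σ(formed) = 4012 kJ
ΔH = Σ(broken) − Σ(formed) = 2882 − 4012 = −1130 kJ

ΔH ≈ −1130 kJ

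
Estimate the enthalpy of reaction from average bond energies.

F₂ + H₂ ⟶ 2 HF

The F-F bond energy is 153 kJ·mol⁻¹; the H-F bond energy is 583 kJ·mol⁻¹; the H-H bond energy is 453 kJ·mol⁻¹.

ΔH ≈ −560 kJ

Bonds broken (reactants):
  F-F: 1 × 153 = 153
  H-H: 1 × 453 = 453
  Σ(broken) = 606 kJ
Bonds formed (products):
  H-F: 2 × 583 = 1166
  Σ(formed) = 1166 kJ
ΔH = Σ(broken) − Σ(formed) = 606 − 1166 = −560 kJ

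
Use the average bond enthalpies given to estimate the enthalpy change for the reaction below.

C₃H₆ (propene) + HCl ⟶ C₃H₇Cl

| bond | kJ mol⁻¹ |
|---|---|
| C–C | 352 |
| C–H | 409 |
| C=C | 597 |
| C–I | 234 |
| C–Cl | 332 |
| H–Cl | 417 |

ΔH ≈ −79 kJ

Bonds broken (reactants):
  C–C: 1 × 352 = 352
  C–H: 6 × 409 = 2454
  C=C: 1 × 597 = 597
  H–Cl: 1 × 417 = 417
  Σ(broken) = 3820 kJ
Bonds formed (products):
  C–C: 2 × 352 = 704
  C–Cl: 1 × 332 = 332
  C–H: 7 × 409 = 2863
  Σ(formed) = 3899 kJ
ΔH = Σ(broken) − Σ(formed) = 3820 − 3899 = −79 kJ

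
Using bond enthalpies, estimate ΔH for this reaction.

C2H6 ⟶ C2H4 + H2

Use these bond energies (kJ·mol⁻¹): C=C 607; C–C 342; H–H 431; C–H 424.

ΔH ≈ +152 kJ

Bonds broken (reactants):
  C–C: 1 × 342 = 342
  C–H: 6 × 424 = 2544
  Σ(broken) = 2886 kJ
Bonds formed (products):
  C–H: 4 × 424 = 1696
  C=C: 1 × 607 = 607
  H–H: 1 × 431 = 431
  Σ(formed) = 2734 kJ
ΔH = Σ(broken) − Σ(formed) = 2886 − 2734 = +152 kJ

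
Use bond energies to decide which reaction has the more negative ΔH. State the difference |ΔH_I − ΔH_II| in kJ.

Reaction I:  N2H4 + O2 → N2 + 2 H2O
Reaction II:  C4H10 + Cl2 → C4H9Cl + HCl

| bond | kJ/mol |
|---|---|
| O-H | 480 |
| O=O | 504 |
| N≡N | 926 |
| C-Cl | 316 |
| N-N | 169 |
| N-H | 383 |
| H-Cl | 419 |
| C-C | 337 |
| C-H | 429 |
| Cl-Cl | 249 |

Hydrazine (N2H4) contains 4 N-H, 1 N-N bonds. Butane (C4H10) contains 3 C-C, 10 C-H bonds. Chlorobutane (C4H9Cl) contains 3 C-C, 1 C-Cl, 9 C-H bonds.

Reaction I:
  Bonds broken (reactants):
    N-H: 4 × 383 = 1532
    N-N: 1 × 169 = 169
    O=O: 1 × 504 = 504
    Σ(broken) = 2205 kJ
  Bonds formed (products):
    N≡N: 1 × 926 = 926
    O-H: 4 × 480 = 1920
    Σ(formed) = 2846 kJ
  ΔH_I = 2205 − 2846 = −641 kJ
Reaction II:
  Bonds broken (reactants):
    C-C: 3 × 337 = 1011
    C-H: 10 × 429 = 4290
    Cl-Cl: 1 × 249 = 249
    Σ(broken) = 5550 kJ
  Bonds formed (products):
    C-C: 3 × 337 = 1011
    C-Cl: 1 × 316 = 316
    C-H: 9 × 429 = 3861
    H-Cl: 1 × 419 = 419
    Σ(formed) = 5607 kJ
  ΔH_II = 5550 − 5607 = −57 kJ
ΔH_I − ΔH_II = −584 kJ, so reaction I has the more negative ΔH; |ΔH_I − ΔH_II| = 584 kJ.

Reaction I, by 584 kJ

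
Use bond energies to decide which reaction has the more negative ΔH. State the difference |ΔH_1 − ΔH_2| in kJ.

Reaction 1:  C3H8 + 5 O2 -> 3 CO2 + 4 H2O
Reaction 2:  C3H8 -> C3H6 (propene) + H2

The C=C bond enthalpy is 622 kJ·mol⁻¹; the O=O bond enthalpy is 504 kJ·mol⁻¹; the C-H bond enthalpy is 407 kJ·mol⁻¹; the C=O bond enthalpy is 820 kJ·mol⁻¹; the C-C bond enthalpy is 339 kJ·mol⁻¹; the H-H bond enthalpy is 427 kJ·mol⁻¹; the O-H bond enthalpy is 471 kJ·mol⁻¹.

Reaction 1:
  Bonds broken (reactants):
    C-C: 2 × 339 = 678
    C-H: 8 × 407 = 3256
    O=O: 5 × 504 = 2520
    Σ(broken) = 6454 kJ
  Bonds formed (products):
    C=O: 6 × 820 = 4920
    O-H: 8 × 471 = 3768
    Σ(formed) = 8688 kJ
  ΔH_1 = 6454 − 8688 = −2234 kJ
Reaction 2:
  Bonds broken (reactants):
    C-C: 2 × 339 = 678
    C-H: 8 × 407 = 3256
    Σ(broken) = 3934 kJ
  Bonds formed (products):
    C-C: 1 × 339 = 339
    C-H: 6 × 407 = 2442
    C=C: 1 × 622 = 622
    H-H: 1 × 427 = 427
    Σ(formed) = 3830 kJ
  ΔH_2 = 3934 − 3830 = +104 kJ
ΔH_1 − ΔH_2 = −2338 kJ, so reaction 1 has the more negative ΔH; |ΔH_1 − ΔH_2| = 2338 kJ.

Reaction 1, by 2338 kJ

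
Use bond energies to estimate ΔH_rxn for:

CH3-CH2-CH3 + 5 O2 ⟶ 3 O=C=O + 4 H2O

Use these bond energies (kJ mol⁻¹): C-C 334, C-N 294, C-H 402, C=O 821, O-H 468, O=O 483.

ΔH ≈ −2371 kJ

Bonds broken (reactants):
  C-C: 2 × 334 = 668
  C-H: 8 × 402 = 3216
  O=O: 5 × 483 = 2415
  Σ(broken) = 6299 kJ
Bonds formed (products):
  C=O: 6 × 821 = 4926
  O-H: 8 × 468 = 3744
  Σ(formed) = 8670 kJ
ΔH = Σ(broken) − Σ(formed) = 6299 − 8670 = −2371 kJ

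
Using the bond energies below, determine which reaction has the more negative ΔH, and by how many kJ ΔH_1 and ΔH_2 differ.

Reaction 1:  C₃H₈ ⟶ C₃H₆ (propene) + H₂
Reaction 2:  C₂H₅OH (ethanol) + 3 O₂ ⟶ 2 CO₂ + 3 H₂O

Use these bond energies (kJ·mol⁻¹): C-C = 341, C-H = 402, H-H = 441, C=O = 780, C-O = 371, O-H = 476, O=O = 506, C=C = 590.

Reaction 1:
  Bonds broken (reactants):
    C-C: 2 × 341 = 682
    C-H: 8 × 402 = 3216
    Σ(broken) = 3898 kJ
  Bonds formed (products):
    C-C: 1 × 341 = 341
    C-H: 6 × 402 = 2412
    C=C: 1 × 590 = 590
    H-H: 1 × 441 = 441
    Σ(formed) = 3784 kJ
  ΔH_1 = 3898 − 3784 = +114 kJ
Reaction 2:
  Bonds broken (reactants):
    C-C: 1 × 341 = 341
    C-H: 5 × 402 = 2010
    C-O: 1 × 371 = 371
    O-H: 1 × 476 = 476
    O=O: 3 × 506 = 1518
    Σ(broken) = 4716 kJ
  Bonds formed (products):
    C=O: 4 × 780 = 3120
    O-H: 6 × 476 = 2856
    Σ(formed) = 5976 kJ
  ΔH_2 = 4716 − 5976 = −1260 kJ
ΔH_1 − ΔH_2 = +1374 kJ, so reaction 2 has the more negative ΔH; |ΔH_1 − ΔH_2| = 1374 kJ.

Reaction 2, by 1374 kJ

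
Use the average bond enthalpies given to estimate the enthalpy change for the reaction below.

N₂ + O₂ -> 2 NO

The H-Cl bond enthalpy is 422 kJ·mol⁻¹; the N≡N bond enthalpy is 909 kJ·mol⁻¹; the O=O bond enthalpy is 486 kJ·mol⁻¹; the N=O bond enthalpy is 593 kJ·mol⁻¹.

Bonds broken (reactants):
  N≡N: 1 × 909 = 909
  O=O: 1 × 486 = 486
  Σ(broken) = 1395 kJ
Bonds formed (products):
  N=O: 2 × 593 = 1186
  Σ(formed) = 1186 kJ
ΔH = Σ(broken) − Σ(formed) = 1395 − 1186 = +209 kJ

ΔH ≈ +209 kJ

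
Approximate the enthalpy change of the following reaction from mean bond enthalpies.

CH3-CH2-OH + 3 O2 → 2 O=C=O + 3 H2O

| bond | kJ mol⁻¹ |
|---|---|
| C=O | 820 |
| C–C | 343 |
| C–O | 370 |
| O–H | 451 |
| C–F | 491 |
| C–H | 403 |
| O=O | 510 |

ΔH ≈ −1277 kJ

Bonds broken (reactants):
  C–C: 1 × 343 = 343
  C–H: 5 × 403 = 2015
  C–O: 1 × 370 = 370
  O–H: 1 × 451 = 451
  O=O: 3 × 510 = 1530
  Σ(broken) = 4709 kJ
Bonds formed (products):
  C=O: 4 × 820 = 3280
  O–H: 6 × 451 = 2706
  Σ(formed) = 5986 kJ
ΔH = Σ(broken) − Σ(formed) = 4709 − 5986 = −1277 kJ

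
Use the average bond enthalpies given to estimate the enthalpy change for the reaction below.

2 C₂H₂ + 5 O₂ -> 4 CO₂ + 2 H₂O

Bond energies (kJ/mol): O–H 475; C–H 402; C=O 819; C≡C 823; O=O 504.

ΔH ≈ −2678 kJ

Bonds broken (reactants):
  C≡C: 2 × 823 = 1646
  C–H: 4 × 402 = 1608
  O=O: 5 × 504 = 2520
  Σ(broken) = 5774 kJ
Bonds formed (products):
  C=O: 8 × 819 = 6552
  O–H: 4 × 475 = 1900
  Σ(formed) = 8452 kJ
ΔH = Σ(broken) − Σ(formed) = 5774 − 8452 = −2678 kJ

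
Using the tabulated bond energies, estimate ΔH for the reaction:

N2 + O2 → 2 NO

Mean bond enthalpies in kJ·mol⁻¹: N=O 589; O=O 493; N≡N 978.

Bonds broken (reactants):
  N≡N: 1 × 978 = 978
  O=O: 1 × 493 = 493
  Σ(broken) = 1471 kJ
Bonds formed (products):
  N=O: 2 × 589 = 1178
  Σ(formed) = 1178 kJ
ΔH = Σ(broken) − Σ(formed) = 1471 − 1178 = +293 kJ

ΔH ≈ +293 kJ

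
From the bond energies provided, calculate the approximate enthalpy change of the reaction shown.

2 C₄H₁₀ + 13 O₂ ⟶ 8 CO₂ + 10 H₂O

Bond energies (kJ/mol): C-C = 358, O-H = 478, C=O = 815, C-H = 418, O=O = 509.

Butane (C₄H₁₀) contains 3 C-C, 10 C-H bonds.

Bonds broken (reactants):
  C-C: 6 × 358 = 2148
  C-H: 20 × 418 = 8360
  O=O: 13 × 509 = 6617
  Σ(broken) = 17125 kJ
Bonds formed (products):
  C=O: 16 × 815 = 13040
  O-H: 20 × 478 = 9560
  Σ(formed) = 22600 kJ
ΔH = Σ(broken) − Σ(formed) = 17125 − 22600 = −5475 kJ

ΔH ≈ −5475 kJ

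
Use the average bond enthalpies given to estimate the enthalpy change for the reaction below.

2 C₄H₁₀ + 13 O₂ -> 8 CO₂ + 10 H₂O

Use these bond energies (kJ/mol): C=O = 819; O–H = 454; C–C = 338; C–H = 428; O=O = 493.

ΔH ≈ −5187 kJ

Bonds broken (reactants):
  C–C: 6 × 338 = 2028
  C–H: 20 × 428 = 8560
  O=O: 13 × 493 = 6409
  Σ(broken) = 16997 kJ
Bonds formed (products):
  C=O: 16 × 819 = 13104
  O–H: 20 × 454 = 9080
  Σ(formed) = 22184 kJ
ΔH = Σ(broken) − Σ(formed) = 16997 − 22184 = −5187 kJ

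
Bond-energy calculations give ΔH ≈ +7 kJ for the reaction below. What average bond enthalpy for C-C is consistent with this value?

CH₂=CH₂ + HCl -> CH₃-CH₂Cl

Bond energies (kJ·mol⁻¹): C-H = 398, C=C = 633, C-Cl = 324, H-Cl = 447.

D(C-C) ≈ 351 kJ/mol

Let D be the C-C bond energy.
Σ(broken) = 4×398 + 1×633 + 1×447 = 2672
Σ(formed) = 1×D + 1×324 + 5×398 = 2314 + D
ΔH = Σ(broken) − Σ(formed) = (2672) − (2314 + D) = +358 − D
Setting this equal to +7 kJ gives D = 351 kJ/mol.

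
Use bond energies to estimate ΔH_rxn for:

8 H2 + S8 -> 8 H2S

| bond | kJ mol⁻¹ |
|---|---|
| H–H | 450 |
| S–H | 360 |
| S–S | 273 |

ΔH ≈ +24 kJ

Bonds broken (reactants):
  H–H: 8 × 450 = 3600
  S–S: 8 × 273 = 2184
  Σ(broken) = 5784 kJ
Bonds formed (products):
  S–H: 16 × 360 = 5760
  Σ(formed) = 5760 kJ
ΔH = Σ(broken) − Σ(formed) = 5784 − 5760 = +24 kJ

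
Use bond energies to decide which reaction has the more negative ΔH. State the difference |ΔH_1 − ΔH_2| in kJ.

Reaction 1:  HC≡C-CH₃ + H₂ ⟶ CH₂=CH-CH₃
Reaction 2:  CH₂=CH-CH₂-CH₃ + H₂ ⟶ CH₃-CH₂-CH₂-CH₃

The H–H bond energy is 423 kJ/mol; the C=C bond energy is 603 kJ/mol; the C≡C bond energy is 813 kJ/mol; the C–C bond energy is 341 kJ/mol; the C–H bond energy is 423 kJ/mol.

Reaction 1:
  Bonds broken (reactants):
    C≡C: 1 × 813 = 813
    C–C: 1 × 341 = 341
    C–H: 4 × 423 = 1692
    H–H: 1 × 423 = 423
    Σ(broken) = 3269 kJ
  Bonds formed (products):
    C–C: 1 × 341 = 341
    C–H: 6 × 423 = 2538
    C=C: 1 × 603 = 603
    Σ(formed) = 3482 kJ
  ΔH_1 = 3269 − 3482 = −213 kJ
Reaction 2:
  Bonds broken (reactants):
    C–C: 2 × 341 = 682
    C–H: 8 × 423 = 3384
    C=C: 1 × 603 = 603
    H–H: 1 × 423 = 423
    Σ(broken) = 5092 kJ
  Bonds formed (products):
    C–C: 3 × 341 = 1023
    C–H: 10 × 423 = 4230
    Σ(formed) = 5253 kJ
  ΔH_2 = 5092 − 5253 = −161 kJ
ΔH_1 − ΔH_2 = −52 kJ, so reaction 1 has the more negative ΔH; |ΔH_1 − ΔH_2| = 52 kJ.

Reaction 1, by 52 kJ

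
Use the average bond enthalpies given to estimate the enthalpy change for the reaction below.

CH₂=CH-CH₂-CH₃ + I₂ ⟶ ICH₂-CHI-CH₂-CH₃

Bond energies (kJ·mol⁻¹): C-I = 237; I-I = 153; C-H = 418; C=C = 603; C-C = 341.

ΔH ≈ −59 kJ

Bonds broken (reactants):
  C-C: 2 × 341 = 682
  C-H: 8 × 418 = 3344
  C=C: 1 × 603 = 603
  I-I: 1 × 153 = 153
  Σ(broken) = 4782 kJ
Bonds formed (products):
  C-C: 3 × 341 = 1023
  C-H: 8 × 418 = 3344
  C-I: 2 × 237 = 474
  Σ(formed) = 4841 kJ
ΔH = Σ(broken) − Σ(formed) = 4782 − 4841 = −59 kJ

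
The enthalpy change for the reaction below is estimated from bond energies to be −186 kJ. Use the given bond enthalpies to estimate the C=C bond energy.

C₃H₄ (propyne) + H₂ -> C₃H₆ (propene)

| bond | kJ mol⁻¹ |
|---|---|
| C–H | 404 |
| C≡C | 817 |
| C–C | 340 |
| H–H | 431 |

D(C=C) ≈ 626 kJ/mol

Let D be the C=C bond energy.
Σ(broken) = 1×817 + 1×340 + 4×404 + 1×431 = 3204
Σ(formed) = 1×340 + 6×404 + 1×D = 2764 + D
ΔH = Σ(broken) − Σ(formed) = (3204) − (2764 + D) = +440 − D
Setting this equal to −186 kJ gives D = 626 kJ/mol.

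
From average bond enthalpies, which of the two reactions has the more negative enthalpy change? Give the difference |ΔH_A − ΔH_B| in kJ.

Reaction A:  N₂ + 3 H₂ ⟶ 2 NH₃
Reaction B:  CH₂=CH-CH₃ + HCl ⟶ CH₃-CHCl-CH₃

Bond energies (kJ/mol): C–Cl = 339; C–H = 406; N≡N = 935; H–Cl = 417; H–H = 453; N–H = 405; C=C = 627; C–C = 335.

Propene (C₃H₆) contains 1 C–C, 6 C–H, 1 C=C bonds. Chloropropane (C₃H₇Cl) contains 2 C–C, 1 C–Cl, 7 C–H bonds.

Reaction A:
  Bonds broken (reactants):
    H–H: 3 × 453 = 1359
    N≡N: 1 × 935 = 935
    Σ(broken) = 2294 kJ
  Bonds formed (products):
    N–H: 6 × 405 = 2430
    Σ(formed) = 2430 kJ
  ΔH_A = 2294 − 2430 = −136 kJ
Reaction B:
  Bonds broken (reactants):
    C–C: 1 × 335 = 335
    C–H: 6 × 406 = 2436
    C=C: 1 × 627 = 627
    H–Cl: 1 × 417 = 417
    Σ(broken) = 3815 kJ
  Bonds formed (products):
    C–C: 2 × 335 = 670
    C–Cl: 1 × 339 = 339
    C–H: 7 × 406 = 2842
    Σ(formed) = 3851 kJ
  ΔH_B = 3815 − 3851 = −36 kJ
ΔH_A − ΔH_B = −100 kJ, so reaction A has the more negative ΔH; |ΔH_A − ΔH_B| = 100 kJ.

Reaction A, by 100 kJ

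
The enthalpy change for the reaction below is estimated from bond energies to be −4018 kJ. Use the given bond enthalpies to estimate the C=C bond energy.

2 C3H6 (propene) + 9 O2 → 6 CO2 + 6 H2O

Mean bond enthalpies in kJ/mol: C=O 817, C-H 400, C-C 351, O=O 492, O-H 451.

D(C=C) ≈ 634 kJ/mol

Let D be the C=C bond energy.
Σ(broken) = 2×351 + 12×400 + 2×D + 9×492 = 9930 + 2D
Σ(formed) = 12×817 + 12×451 = 15216
ΔH = Σ(broken) − Σ(formed) = (9930 + 2D) − (15216) = −5286 + 2D
Setting this equal to −4018 kJ gives 2D = 1268, so D = 634 kJ/mol.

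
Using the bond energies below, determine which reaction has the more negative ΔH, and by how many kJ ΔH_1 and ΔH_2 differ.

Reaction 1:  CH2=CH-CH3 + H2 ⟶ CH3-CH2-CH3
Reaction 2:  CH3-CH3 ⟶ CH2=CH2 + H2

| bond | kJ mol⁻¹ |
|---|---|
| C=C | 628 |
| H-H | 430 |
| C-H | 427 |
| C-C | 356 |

Reaction 1:
  Bonds broken (reactants):
    C-C: 1 × 356 = 356
    C-H: 6 × 427 = 2562
    C=C: 1 × 628 = 628
    H-H: 1 × 430 = 430
    Σ(broken) = 3976 kJ
  Bonds formed (products):
    C-C: 2 × 356 = 712
    C-H: 8 × 427 = 3416
    Σ(formed) = 4128 kJ
  ΔH_1 = 3976 − 4128 = −152 kJ
Reaction 2:
  Bonds broken (reactants):
    C-C: 1 × 356 = 356
    C-H: 6 × 427 = 2562
    Σ(broken) = 2918 kJ
  Bonds formed (products):
    C-H: 4 × 427 = 1708
    C=C: 1 × 628 = 628
    H-H: 1 × 430 = 430
    Σ(formed) = 2766 kJ
  ΔH_2 = 2918 − 2766 = +152 kJ
ΔH_1 − ΔH_2 = −304 kJ, so reaction 1 has the more negative ΔH; |ΔH_1 − ΔH_2| = 304 kJ.

Reaction 1, by 304 kJ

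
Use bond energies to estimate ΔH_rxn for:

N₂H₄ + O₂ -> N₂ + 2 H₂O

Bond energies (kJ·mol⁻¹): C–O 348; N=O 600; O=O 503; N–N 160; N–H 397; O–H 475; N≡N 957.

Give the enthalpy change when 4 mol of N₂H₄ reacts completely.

Bonds broken (reactants):
  N–H: 4 × 397 = 1588
  N–N: 1 × 160 = 160
  O=O: 1 × 503 = 503
  Σ(broken) = 2251 kJ
Bonds formed (products):
  N≡N: 1 × 957 = 957
  O–H: 4 × 475 = 1900
  Σ(formed) = 2857 kJ
ΔH = Σ(broken) − Σ(formed) = 2251 − 2857 = −606 kJ
For 4× the reaction as written: 4 × (−606) = −2424 kJ

ΔH = −2424 kJ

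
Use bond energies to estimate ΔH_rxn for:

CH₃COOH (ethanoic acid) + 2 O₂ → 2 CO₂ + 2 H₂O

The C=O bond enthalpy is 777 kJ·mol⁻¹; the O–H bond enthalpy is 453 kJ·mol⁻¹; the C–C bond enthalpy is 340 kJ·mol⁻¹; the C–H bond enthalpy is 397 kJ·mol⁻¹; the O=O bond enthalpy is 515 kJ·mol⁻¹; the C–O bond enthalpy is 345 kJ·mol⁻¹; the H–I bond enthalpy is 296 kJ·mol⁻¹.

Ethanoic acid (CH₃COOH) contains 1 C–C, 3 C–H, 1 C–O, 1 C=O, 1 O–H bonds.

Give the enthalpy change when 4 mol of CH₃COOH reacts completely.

ΔH = −3136 kJ

Bonds broken (reactants):
  C–C: 1 × 340 = 340
  C–H: 3 × 397 = 1191
  C–O: 1 × 345 = 345
  C=O: 1 × 777 = 777
  O–H: 1 × 453 = 453
  O=O: 2 × 515 = 1030
  Σ(broken) = 4136 kJ
Bonds formed (products):
  C=O: 4 × 777 = 3108
  O–H: 4 × 453 = 1812
  Σ(formed) = 4920 kJ
ΔH = Σ(broken) − Σ(formed) = 4136 − 4920 = −784 kJ
For 4× the reaction as written: 4 × (−784) = −3136 kJ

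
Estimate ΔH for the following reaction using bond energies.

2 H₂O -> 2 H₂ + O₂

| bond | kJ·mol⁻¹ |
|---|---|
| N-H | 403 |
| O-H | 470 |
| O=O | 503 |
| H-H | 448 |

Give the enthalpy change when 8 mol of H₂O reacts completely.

Bonds broken (reactants):
  O-H: 4 × 470 = 1880
  Σ(broken) = 1880 kJ
Bonds formed (products):
  H-H: 2 × 448 = 896
  O=O: 1 × 503 = 503
  Σ(formed) = 1399 kJ
ΔH = Σ(broken) − Σ(formed) = 1880 − 1399 = +481 kJ
For 4× the reaction as written: 4 × (+481) = +1924 kJ

ΔH = +1924 kJ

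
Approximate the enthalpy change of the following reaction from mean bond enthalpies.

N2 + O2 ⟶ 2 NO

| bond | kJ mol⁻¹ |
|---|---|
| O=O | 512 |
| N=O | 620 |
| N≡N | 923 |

ΔH ≈ +195 kJ

Bonds broken (reactants):
  N≡N: 1 × 923 = 923
  O=O: 1 × 512 = 512
  Σ(broken) = 1435 kJ
Bonds formed (products):
  N=O: 2 × 620 = 1240
  Σ(formed) = 1240 kJ
ΔH = Σ(broken) − Σ(formed) = 1435 − 1240 = +195 kJ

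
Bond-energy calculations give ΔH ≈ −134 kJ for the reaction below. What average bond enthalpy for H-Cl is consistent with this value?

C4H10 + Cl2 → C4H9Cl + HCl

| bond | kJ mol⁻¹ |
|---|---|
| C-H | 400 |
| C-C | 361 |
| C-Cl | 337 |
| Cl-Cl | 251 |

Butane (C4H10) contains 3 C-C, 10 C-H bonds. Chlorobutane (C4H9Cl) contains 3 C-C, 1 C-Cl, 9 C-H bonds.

D(H-Cl) ≈ 448 kJ/mol

Let D be the H-Cl bond energy.
Σ(broken) = 3×361 + 10×400 + 1×251 = 5334
Σ(formed) = 3×361 + 1×337 + 9×400 + 1×D = 5020 + D
ΔH = Σ(broken) − Σ(formed) = (5334) − (5020 + D) = +314 − D
Setting this equal to −134 kJ gives D = 448 kJ/mol.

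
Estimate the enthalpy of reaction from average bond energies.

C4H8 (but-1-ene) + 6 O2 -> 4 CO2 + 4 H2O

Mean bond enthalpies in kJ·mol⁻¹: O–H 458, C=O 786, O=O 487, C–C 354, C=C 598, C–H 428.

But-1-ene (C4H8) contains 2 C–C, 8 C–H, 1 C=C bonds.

ΔH ≈ −2300 kJ

Bonds broken (reactants):
  C–C: 2 × 354 = 708
  C–H: 8 × 428 = 3424
  C=C: 1 × 598 = 598
  O=O: 6 × 487 = 2922
  Σ(broken) = 7652 kJ
Bonds formed (products):
  C=O: 8 × 786 = 6288
  O–H: 8 × 458 = 3664
  Σ(formed) = 9952 kJ
ΔH = Σ(broken) − Σ(formed) = 7652 − 9952 = −2300 kJ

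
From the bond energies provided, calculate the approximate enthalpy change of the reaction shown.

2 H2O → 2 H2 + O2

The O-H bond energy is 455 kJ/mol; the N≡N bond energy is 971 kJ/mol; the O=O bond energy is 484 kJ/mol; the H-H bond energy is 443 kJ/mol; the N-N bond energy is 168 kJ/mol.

Bonds broken (reactants):
  O-H: 4 × 455 = 1820
  Σ(broken) = 1820 kJ
Bonds formed (products):
  H-H: 2 × 443 = 886
  O=O: 1 × 484 = 484
  Σ(formed) = 1370 kJ
ΔH = Σ(broken) − Σ(formed) = 1820 − 1370 = +450 kJ

ΔH ≈ +450 kJ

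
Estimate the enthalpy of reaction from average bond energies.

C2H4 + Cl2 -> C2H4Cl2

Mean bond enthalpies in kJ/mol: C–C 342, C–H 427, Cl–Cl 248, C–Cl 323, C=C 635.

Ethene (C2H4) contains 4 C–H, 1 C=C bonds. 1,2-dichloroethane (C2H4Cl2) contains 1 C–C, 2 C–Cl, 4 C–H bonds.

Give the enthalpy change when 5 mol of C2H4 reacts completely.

ΔH = −525 kJ

Bonds broken (reactants):
  C–H: 4 × 427 = 1708
  C=C: 1 × 635 = 635
  Cl–Cl: 1 × 248 = 248
  Σ(broken) = 2591 kJ
Bonds formed (products):
  C–C: 1 × 342 = 342
  C–Cl: 2 × 323 = 646
  C–H: 4 × 427 = 1708
  Σ(formed) = 2696 kJ
ΔH = Σ(broken) − Σ(formed) = 2591 − 2696 = −105 kJ
For 5× the reaction as written: 5 × (−105) = −525 kJ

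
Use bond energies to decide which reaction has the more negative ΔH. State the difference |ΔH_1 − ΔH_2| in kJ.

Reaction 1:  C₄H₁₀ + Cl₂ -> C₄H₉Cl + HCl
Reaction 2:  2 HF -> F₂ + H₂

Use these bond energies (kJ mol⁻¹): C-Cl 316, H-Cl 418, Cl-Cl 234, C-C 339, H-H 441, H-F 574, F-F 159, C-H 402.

Reaction 1, by 646 kJ

Reaction 1:
  Bonds broken (reactants):
    C-C: 3 × 339 = 1017
    C-H: 10 × 402 = 4020
    Cl-Cl: 1 × 234 = 234
    Σ(broken) = 5271 kJ
  Bonds formed (products):
    C-C: 3 × 339 = 1017
    C-Cl: 1 × 316 = 316
    C-H: 9 × 402 = 3618
    H-Cl: 1 × 418 = 418
    Σ(formed) = 5369 kJ
  ΔH_1 = 5271 − 5369 = −98 kJ
Reaction 2:
  Bonds broken (reactants):
    H-F: 2 × 574 = 1148
    Σ(broken) = 1148 kJ
  Bonds formed (products):
    F-F: 1 × 159 = 159
    H-H: 1 × 441 = 441
    Σ(formed) = 600 kJ
  ΔH_2 = 1148 − 600 = +548 kJ
ΔH_1 − ΔH_2 = −646 kJ, so reaction 1 has the more negative ΔH; |ΔH_1 − ΔH_2| = 646 kJ.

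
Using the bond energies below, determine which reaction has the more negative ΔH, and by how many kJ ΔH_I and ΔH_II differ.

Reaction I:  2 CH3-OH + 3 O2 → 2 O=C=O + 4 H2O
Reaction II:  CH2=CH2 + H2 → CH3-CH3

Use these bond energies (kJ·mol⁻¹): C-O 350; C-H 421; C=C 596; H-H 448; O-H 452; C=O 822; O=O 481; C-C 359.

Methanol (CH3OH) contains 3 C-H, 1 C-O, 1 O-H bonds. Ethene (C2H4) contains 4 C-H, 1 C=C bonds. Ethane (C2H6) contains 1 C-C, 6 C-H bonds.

Reaction I:
  Bonds broken (reactants):
    C-H: 6 × 421 = 2526
    C-O: 2 × 350 = 700
    O-H: 2 × 452 = 904
    O=O: 3 × 481 = 1443
    Σ(broken) = 5573 kJ
  Bonds formed (products):
    C=O: 4 × 822 = 3288
    O-H: 8 × 452 = 3616
    Σ(formed) = 6904 kJ
  ΔH_I = 5573 − 6904 = −1331 kJ
Reaction II:
  Bonds broken (reactants):
    C-H: 4 × 421 = 1684
    C=C: 1 × 596 = 596
    H-H: 1 × 448 = 448
    Σ(broken) = 2728 kJ
  Bonds formed (products):
    C-C: 1 × 359 = 359
    C-H: 6 × 421 = 2526
    Σ(formed) = 2885 kJ
  ΔH_II = 2728 − 2885 = −157 kJ
ΔH_I − ΔH_II = −1174 kJ, so reaction I has the more negative ΔH; |ΔH_I − ΔH_II| = 1174 kJ.

Reaction I, by 1174 kJ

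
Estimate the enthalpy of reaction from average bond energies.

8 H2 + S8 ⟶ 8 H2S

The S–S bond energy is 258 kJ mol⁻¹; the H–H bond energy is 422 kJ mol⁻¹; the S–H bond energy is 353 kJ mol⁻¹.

Bonds broken (reactants):
  H–H: 8 × 422 = 3376
  S–S: 8 × 258 = 2064
  Σ(broken) = 5440 kJ
Bonds formed (products):
  S–H: 16 × 353 = 5648
  Σ(formed) = 5648 kJ
ΔH = Σ(broken) − Σ(formed) = 5440 − 5648 = −208 kJ

ΔH ≈ −208 kJ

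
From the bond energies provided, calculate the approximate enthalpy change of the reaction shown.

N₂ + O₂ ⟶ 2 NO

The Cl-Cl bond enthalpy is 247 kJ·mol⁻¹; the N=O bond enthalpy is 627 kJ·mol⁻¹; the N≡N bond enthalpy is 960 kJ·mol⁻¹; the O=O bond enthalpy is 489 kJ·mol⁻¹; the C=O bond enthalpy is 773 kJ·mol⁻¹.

Bonds broken (reactants):
  N≡N: 1 × 960 = 960
  O=O: 1 × 489 = 489
  Σ(broken) = 1449 kJ
Bonds formed (products):
  N=O: 2 × 627 = 1254
  Σ(formed) = 1254 kJ
ΔH = Σ(broken) − Σ(formed) = 1449 − 1254 = +195 kJ

ΔH ≈ +195 kJ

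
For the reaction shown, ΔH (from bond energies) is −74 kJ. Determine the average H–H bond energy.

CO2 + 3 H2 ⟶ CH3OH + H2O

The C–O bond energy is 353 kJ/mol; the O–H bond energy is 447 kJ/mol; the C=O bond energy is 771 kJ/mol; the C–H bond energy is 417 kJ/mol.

D(H–H) ≈ 443 kJ/mol

Let D be the H–H bond energy.
Σ(broken) = 2×771 + 3×D = 1542 + 3D
Σ(formed) = 3×417 + 1×353 + 3×447 = 2945
ΔH = Σ(broken) − Σ(formed) = (1542 + 3D) − (2945) = −1403 + 3D
Setting this equal to −74 kJ gives 3D = 1329, so D = 443 kJ/mol.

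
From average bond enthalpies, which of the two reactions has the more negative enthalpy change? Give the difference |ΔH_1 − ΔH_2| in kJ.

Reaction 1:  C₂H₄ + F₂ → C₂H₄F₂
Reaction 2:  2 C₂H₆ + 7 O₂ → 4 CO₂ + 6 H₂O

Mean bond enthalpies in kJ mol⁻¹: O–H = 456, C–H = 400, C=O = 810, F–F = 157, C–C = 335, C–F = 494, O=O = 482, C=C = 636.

Reaction 2, by 2578 kJ

Reaction 1:
  Bonds broken (reactants):
    C–H: 4 × 400 = 1600
    C=C: 1 × 636 = 636
    F–F: 1 × 157 = 157
    Σ(broken) = 2393 kJ
  Bonds formed (products):
    C–C: 1 × 335 = 335
    C–F: 2 × 494 = 988
    C–H: 4 × 400 = 1600
    Σ(formed) = 2923 kJ
  ΔH_1 = 2393 − 2923 = −530 kJ
Reaction 2:
  Bonds broken (reactants):
    C–C: 2 × 335 = 670
    C–H: 12 × 400 = 4800
    O=O: 7 × 482 = 3374
    Σ(broken) = 8844 kJ
  Bonds formed (products):
    C=O: 8 × 810 = 6480
    O–H: 12 × 456 = 5472
    Σ(formed) = 11952 kJ
  ΔH_2 = 8844 − 11952 = −3108 kJ
ΔH_1 − ΔH_2 = +2578 kJ, so reaction 2 has the more negative ΔH; |ΔH_1 − ΔH_2| = 2578 kJ.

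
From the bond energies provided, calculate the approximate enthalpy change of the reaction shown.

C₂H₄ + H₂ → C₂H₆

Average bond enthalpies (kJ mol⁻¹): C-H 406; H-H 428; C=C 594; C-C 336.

Bonds broken (reactants):
  C-H: 4 × 406 = 1624
  C=C: 1 × 594 = 594
  H-H: 1 × 428 = 428
  Σ(broken) = 2646 kJ
Bonds formed (products):
  C-C: 1 × 336 = 336
  C-H: 6 × 406 = 2436
  Σ(formed) = 2772 kJ
ΔH = Σ(broken) − Σ(formed) = 2646 − 2772 = −126 kJ

ΔH ≈ −126 kJ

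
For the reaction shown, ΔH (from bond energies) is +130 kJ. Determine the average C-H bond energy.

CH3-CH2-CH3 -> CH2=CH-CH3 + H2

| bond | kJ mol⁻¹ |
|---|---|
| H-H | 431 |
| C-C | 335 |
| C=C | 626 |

D(C-H) ≈ 426 kJ/mol

Let D be the C-H bond energy.
Σ(broken) = 2×335 + 8×D = 670 + 8D
Σ(formed) = 1×335 + 6×D + 1×626 + 1×431 = 1392 + 6D
ΔH = Σ(broken) − Σ(formed) = (670 + 8D) − (1392 + 6D) = −722 + 2D
Setting this equal to +130 kJ gives 2D = 852, so D = 426 kJ/mol.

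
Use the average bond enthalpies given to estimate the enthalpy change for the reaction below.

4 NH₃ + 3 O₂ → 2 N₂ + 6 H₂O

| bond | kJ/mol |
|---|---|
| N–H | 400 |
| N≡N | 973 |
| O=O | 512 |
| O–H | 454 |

ΔH ≈ −1058 kJ

Bonds broken (reactants):
  N–H: 12 × 400 = 4800
  O=O: 3 × 512 = 1536
  Σ(broken) = 6336 kJ
Bonds formed (products):
  N≡N: 2 × 973 = 1946
  O–H: 12 × 454 = 5448
  Σ(formed) = 7394 kJ
ΔH = Σ(broken) − Σ(formed) = 6336 − 7394 = −1058 kJ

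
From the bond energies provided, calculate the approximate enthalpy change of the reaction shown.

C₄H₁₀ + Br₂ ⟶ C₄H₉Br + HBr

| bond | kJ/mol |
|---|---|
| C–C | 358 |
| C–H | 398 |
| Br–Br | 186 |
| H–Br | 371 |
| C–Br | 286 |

Bonds broken (reactants):
  Br–Br: 1 × 186 = 186
  C–C: 3 × 358 = 1074
  C–H: 10 × 398 = 3980
  Σ(broken) = 5240 kJ
Bonds formed (products):
  C–Br: 1 × 286 = 286
  C–C: 3 × 358 = 1074
  C–H: 9 × 398 = 3582
  H–Br: 1 × 371 = 371
  Σ(formed) = 5313 kJ
ΔH = Σ(broken) − Σ(formed) = 5240 − 5313 = −73 kJ

ΔH ≈ −73 kJ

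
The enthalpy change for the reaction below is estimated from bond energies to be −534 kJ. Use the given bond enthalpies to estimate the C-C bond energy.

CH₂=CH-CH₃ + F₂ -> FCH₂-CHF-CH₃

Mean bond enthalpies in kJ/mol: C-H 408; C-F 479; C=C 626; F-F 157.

Let D be the C-C bond energy.
Σ(broken) = 1×D + 6×408 + 1×626 + 1×157 = 3231 + D
Σ(formed) = 2×D + 2×479 + 6×408 = 3406 + 2D
ΔH = Σ(broken) − Σ(formed) = (3231 + D) − (3406 + 2D) = −175 − D
Setting this equal to −534 kJ gives D = 359 kJ/mol.

D(C-C) ≈ 359 kJ/mol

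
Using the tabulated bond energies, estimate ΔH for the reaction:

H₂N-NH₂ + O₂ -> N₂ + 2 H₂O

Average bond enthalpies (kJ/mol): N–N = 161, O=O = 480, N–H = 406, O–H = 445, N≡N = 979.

ΔH ≈ −494 kJ

Bonds broken (reactants):
  N–H: 4 × 406 = 1624
  N–N: 1 × 161 = 161
  O=O: 1 × 480 = 480
  Σ(broken) = 2265 kJ
Bonds formed (products):
  N≡N: 1 × 979 = 979
  O–H: 4 × 445 = 1780
  Σ(formed) = 2759 kJ
ΔH = Σ(broken) − Σ(formed) = 2265 − 2759 = −494 kJ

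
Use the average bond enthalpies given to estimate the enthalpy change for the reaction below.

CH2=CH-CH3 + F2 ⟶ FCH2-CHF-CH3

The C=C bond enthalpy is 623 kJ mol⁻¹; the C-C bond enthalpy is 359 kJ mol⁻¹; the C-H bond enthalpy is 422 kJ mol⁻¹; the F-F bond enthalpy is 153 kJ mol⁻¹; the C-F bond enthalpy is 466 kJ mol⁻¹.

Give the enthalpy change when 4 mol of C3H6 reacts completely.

Bonds broken (reactants):
  C-C: 1 × 359 = 359
  C-H: 6 × 422 = 2532
  C=C: 1 × 623 = 623
  F-F: 1 × 153 = 153
  Σ(broken) = 3667 kJ
Bonds formed (products):
  C-C: 2 × 359 = 718
  C-F: 2 × 466 = 932
  C-H: 6 × 422 = 2532
  Σ(formed) = 4182 kJ
ΔH = Σ(broken) − Σ(formed) = 3667 − 4182 = −515 kJ
For 4× the reaction as written: 4 × (−515) = −2060 kJ

ΔH = −2060 kJ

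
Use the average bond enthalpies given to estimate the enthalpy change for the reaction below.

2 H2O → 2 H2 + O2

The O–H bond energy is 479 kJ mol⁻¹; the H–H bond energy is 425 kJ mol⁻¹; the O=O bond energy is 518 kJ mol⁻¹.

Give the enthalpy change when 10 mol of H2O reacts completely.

ΔH = +2740 kJ

Bonds broken (reactants):
  O–H: 4 × 479 = 1916
  Σ(broken) = 1916 kJ
Bonds formed (products):
  H–H: 2 × 425 = 850
  O=O: 1 × 518 = 518
  Σ(formed) = 1368 kJ
ΔH = Σ(broken) − Σ(formed) = 1916 − 1368 = +548 kJ
For 5× the reaction as written: 5 × (+548) = +2740 kJ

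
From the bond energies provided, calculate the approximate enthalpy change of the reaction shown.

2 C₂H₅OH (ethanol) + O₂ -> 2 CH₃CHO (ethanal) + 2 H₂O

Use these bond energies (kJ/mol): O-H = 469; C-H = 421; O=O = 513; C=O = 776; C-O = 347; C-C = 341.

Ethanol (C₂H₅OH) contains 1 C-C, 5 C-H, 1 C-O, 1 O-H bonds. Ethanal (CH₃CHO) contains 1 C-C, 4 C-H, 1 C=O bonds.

Bonds broken (reactants):
  C-C: 2 × 341 = 682
  C-H: 10 × 421 = 4210
  C-O: 2 × 347 = 694
  O-H: 2 × 469 = 938
  O=O: 1 × 513 = 513
  Σ(broken) = 7037 kJ
Bonds formed (products):
  C-C: 2 × 341 = 682
  C-H: 8 × 421 = 3368
  C=O: 2 × 776 = 1552
  O-H: 4 × 469 = 1876
  Σ(formed) = 7478 kJ
ΔH = Σ(broken) − Σ(formed) = 7037 − 7478 = −441 kJ

ΔH ≈ −441 kJ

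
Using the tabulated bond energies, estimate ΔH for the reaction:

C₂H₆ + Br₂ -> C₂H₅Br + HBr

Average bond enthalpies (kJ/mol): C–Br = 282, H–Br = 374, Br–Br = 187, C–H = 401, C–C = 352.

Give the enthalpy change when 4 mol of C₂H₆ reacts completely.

Bonds broken (reactants):
  Br–Br: 1 × 187 = 187
  C–C: 1 × 352 = 352
  C–H: 6 × 401 = 2406
  Σ(broken) = 2945 kJ
Bonds formed (products):
  C–Br: 1 × 282 = 282
  C–C: 1 × 352 = 352
  C–H: 5 × 401 = 2005
  H–Br: 1 × 374 = 374
  Σ(formed) = 3013 kJ
ΔH = Σ(broken) − Σ(formed) = 2945 − 3013 = −68 kJ
For 4× the reaction as written: 4 × (−68) = −272 kJ

ΔH = −272 kJ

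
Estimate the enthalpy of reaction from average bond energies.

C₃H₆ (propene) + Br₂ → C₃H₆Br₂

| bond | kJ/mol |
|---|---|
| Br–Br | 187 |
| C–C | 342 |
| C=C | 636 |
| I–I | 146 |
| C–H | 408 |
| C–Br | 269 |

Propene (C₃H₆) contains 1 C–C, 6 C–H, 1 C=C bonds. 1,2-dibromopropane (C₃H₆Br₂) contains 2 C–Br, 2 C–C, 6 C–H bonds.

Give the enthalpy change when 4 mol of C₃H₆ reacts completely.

ΔH = −228 kJ

Bonds broken (reactants):
  Br–Br: 1 × 187 = 187
  C–C: 1 × 342 = 342
  C–H: 6 × 408 = 2448
  C=C: 1 × 636 = 636
  Σ(broken) = 3613 kJ
Bonds formed (products):
  C–Br: 2 × 269 = 538
  C–C: 2 × 342 = 684
  C–H: 6 × 408 = 2448
  Σ(formed) = 3670 kJ
ΔH = Σ(broken) − Σ(formed) = 3613 − 3670 = −57 kJ
For 4× the reaction as written: 4 × (−57) = −228 kJ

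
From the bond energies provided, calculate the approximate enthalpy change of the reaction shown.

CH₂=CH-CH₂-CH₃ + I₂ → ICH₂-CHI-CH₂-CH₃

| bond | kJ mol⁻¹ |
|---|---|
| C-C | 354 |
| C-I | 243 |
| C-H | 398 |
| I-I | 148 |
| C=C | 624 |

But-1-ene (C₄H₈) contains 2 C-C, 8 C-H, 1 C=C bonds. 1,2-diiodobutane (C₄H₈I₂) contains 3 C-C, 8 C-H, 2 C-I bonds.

ΔH ≈ −68 kJ

Bonds broken (reactants):
  C-C: 2 × 354 = 708
  C-H: 8 × 398 = 3184
  C=C: 1 × 624 = 624
  I-I: 1 × 148 = 148
  Σ(broken) = 4664 kJ
Bonds formed (products):
  C-C: 3 × 354 = 1062
  C-H: 8 × 398 = 3184
  C-I: 2 × 243 = 486
  Σ(formed) = 4732 kJ
ΔH = Σ(broken) − Σ(formed) = 4664 − 4732 = −68 kJ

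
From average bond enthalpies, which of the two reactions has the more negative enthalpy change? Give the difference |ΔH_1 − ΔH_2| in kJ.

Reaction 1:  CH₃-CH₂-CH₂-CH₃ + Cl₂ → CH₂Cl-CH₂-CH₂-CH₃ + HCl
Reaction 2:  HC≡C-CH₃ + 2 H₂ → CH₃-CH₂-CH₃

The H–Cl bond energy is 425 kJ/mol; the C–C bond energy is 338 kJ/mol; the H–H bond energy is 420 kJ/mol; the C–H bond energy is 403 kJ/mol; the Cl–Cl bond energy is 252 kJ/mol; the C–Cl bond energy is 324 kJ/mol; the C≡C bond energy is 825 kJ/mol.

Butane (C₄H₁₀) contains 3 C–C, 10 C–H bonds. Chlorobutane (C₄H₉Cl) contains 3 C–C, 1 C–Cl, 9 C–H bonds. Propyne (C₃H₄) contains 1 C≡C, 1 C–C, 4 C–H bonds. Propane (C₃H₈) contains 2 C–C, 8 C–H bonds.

Reaction 2, by 191 kJ

Reaction 1:
  Bonds broken (reactants):
    C–C: 3 × 338 = 1014
    C–H: 10 × 403 = 4030
    Cl–Cl: 1 × 252 = 252
    Σ(broken) = 5296 kJ
  Bonds formed (products):
    C–C: 3 × 338 = 1014
    C–Cl: 1 × 324 = 324
    C–H: 9 × 403 = 3627
    H–Cl: 1 × 425 = 425
    Σ(formed) = 5390 kJ
  ΔH_1 = 5296 − 5390 = −94 kJ
Reaction 2:
  Bonds broken (reactants):
    C≡C: 1 × 825 = 825
    C–C: 1 × 338 = 338
    C–H: 4 × 403 = 1612
    H–H: 2 × 420 = 840
    Σ(broken) = 3615 kJ
  Bonds formed (products):
    C–C: 2 × 338 = 676
    C–H: 8 × 403 = 3224
    Σ(formed) = 3900 kJ
  ΔH_2 = 3615 − 3900 = −285 kJ
ΔH_1 − ΔH_2 = +191 kJ, so reaction 2 has the more negative ΔH; |ΔH_1 − ΔH_2| = 191 kJ.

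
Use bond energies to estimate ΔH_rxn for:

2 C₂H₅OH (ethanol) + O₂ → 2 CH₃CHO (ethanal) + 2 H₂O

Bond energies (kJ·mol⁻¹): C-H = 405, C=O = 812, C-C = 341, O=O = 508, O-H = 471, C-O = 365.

Bonds broken (reactants):
  C-C: 2 × 341 = 682
  C-H: 10 × 405 = 4050
  C-O: 2 × 365 = 730
  O-H: 2 × 471 = 942
  O=O: 1 × 508 = 508
  Σ(broken) = 6912 kJ
Bonds formed (products):
  C-C: 2 × 341 = 682
  C-H: 8 × 405 = 3240
  C=O: 2 × 812 = 1624
  O-H: 4 × 471 = 1884
  Σ(formed) = 7430 kJ
ΔH = Σ(broken) − Σ(formed) = 6912 − 7430 = −518 kJ

ΔH ≈ −518 kJ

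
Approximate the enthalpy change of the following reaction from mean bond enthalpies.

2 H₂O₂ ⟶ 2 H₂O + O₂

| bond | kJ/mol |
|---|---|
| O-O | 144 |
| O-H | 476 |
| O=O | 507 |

ΔH ≈ −219 kJ

Bonds broken (reactants):
  O-H: 4 × 476 = 1904
  O-O: 2 × 144 = 288
  Σ(broken) = 2192 kJ
Bonds formed (products):
  O-H: 4 × 476 = 1904
  O=O: 1 × 507 = 507
  Σ(formed) = 2411 kJ
ΔH = Σ(broken) − Σ(formed) = 2192 − 2411 = −219 kJ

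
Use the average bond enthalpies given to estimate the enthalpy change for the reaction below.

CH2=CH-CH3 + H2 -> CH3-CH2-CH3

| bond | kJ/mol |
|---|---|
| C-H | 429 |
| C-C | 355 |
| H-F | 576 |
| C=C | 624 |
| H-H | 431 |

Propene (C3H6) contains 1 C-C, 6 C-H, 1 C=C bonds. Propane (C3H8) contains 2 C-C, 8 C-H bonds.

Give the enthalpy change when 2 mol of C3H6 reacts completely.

ΔH = −316 kJ

Bonds broken (reactants):
  C-C: 1 × 355 = 355
  C-H: 6 × 429 = 2574
  C=C: 1 × 624 = 624
  H-H: 1 × 431 = 431
  Σ(broken) = 3984 kJ
Bonds formed (products):
  C-C: 2 × 355 = 710
  C-H: 8 × 429 = 3432
  Σ(formed) = 4142 kJ
ΔH = Σ(broken) − Σ(formed) = 3984 − 4142 = −158 kJ
For 2× the reaction as written: 2 × (−158) = −316 kJ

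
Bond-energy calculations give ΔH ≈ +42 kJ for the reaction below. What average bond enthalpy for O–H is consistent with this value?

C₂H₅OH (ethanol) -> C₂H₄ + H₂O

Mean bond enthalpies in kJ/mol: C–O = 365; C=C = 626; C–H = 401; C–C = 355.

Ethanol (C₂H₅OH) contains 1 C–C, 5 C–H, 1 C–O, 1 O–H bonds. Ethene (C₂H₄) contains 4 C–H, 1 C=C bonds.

D(O–H) ≈ 453 kJ/mol

Let D be the O–H bond energy.
Σ(broken) = 1×355 + 5×401 + 1×365 + 1×D = 2725 + D
Σ(formed) = 4×401 + 1×626 + 2×D = 2230 + 2D
ΔH = Σ(broken) − Σ(formed) = (2725 + D) − (2230 + 2D) = +495 − D
Setting this equal to +42 kJ gives D = 453 kJ/mol.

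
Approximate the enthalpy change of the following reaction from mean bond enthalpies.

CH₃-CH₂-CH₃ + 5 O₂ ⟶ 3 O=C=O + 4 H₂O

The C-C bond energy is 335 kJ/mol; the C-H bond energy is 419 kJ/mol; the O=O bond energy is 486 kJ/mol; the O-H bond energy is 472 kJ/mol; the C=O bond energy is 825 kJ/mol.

ΔH ≈ −2274 kJ

Bonds broken (reactants):
  C-C: 2 × 335 = 670
  C-H: 8 × 419 = 3352
  O=O: 5 × 486 = 2430
  Σ(broken) = 6452 kJ
Bonds formed (products):
  C=O: 6 × 825 = 4950
  O-H: 8 × 472 = 3776
  Σ(formed) = 8726 kJ
ΔH = Σ(broken) − Σ(formed) = 6452 − 8726 = −2274 kJ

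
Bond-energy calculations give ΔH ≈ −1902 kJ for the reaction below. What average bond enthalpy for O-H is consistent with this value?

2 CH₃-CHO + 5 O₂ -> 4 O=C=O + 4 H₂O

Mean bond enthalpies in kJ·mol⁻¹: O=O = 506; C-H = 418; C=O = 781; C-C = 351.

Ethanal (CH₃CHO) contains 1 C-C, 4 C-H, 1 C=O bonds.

Let D be the O-H bond energy.
Σ(broken) = 2×351 + 8×418 + 2×781 + 5×506 = 8138
Σ(formed) = 8×781 + 8×D = 6248 + 8D
ΔH = Σ(broken) − Σ(formed) = (8138) − (6248 + 8D) = +1890 − 8D
Setting this equal to −1902 kJ gives 8D = 3792, so D = 474 kJ/mol.

D(O-H) ≈ 474 kJ/mol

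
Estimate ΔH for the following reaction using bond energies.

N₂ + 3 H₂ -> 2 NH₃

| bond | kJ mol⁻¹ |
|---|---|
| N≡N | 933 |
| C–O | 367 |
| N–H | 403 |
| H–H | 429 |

Bonds broken (reactants):
  H–H: 3 × 429 = 1287
  N≡N: 1 × 933 = 933
  Σ(broken) = 2220 kJ
Bonds formed (products):
  N–H: 6 × 403 = 2418
  Σ(formed) = 2418 kJ
ΔH = Σ(broken) − Σ(formed) = 2220 − 2418 = −198 kJ

ΔH ≈ −198 kJ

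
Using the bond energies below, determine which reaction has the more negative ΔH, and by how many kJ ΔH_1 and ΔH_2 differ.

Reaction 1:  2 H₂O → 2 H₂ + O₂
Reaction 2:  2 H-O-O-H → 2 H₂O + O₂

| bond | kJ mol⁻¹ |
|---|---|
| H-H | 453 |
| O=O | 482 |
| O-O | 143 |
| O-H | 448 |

Reaction 2, by 600 kJ

Reaction 1:
  Bonds broken (reactants):
    O-H: 4 × 448 = 1792
    Σ(broken) = 1792 kJ
  Bonds formed (products):
    H-H: 2 × 453 = 906
    O=O: 1 × 482 = 482
    Σ(formed) = 1388 kJ
  ΔH_1 = 1792 − 1388 = +404 kJ
Reaction 2:
  Bonds broken (reactants):
    O-H: 4 × 448 = 1792
    O-O: 2 × 143 = 286
    Σ(broken) = 2078 kJ
  Bonds formed (products):
    O-H: 4 × 448 = 1792
    O=O: 1 × 482 = 482
    Σ(formed) = 2274 kJ
  ΔH_2 = 2078 − 2274 = −196 kJ
ΔH_1 − ΔH_2 = +600 kJ, so reaction 2 has the more negative ΔH; |ΔH_1 − ΔH_2| = 600 kJ.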